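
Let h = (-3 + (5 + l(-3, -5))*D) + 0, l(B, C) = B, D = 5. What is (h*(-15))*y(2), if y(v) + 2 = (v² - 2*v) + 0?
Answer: 210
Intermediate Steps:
y(v) = -2 + v² - 2*v (y(v) = -2 + ((v² - 2*v) + 0) = -2 + (v² - 2*v) = -2 + v² - 2*v)
h = 7 (h = (-3 + (5 - 3)*5) + 0 = (-3 + 2*5) + 0 = (-3 + 10) + 0 = 7 + 0 = 7)
(h*(-15))*y(2) = (7*(-15))*(-2 + 2² - 2*2) = -105*(-2 + 4 - 4) = -105*(-2) = 210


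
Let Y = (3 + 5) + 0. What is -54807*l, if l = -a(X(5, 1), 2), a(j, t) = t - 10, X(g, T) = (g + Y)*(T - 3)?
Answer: -438456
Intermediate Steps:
Y = 8 (Y = 8 + 0 = 8)
X(g, T) = (-3 + T)*(8 + g) (X(g, T) = (g + 8)*(T - 3) = (8 + g)*(-3 + T) = (-3 + T)*(8 + g))
a(j, t) = -10 + t
l = 8 (l = -(-10 + 2) = -1*(-8) = 8)
-54807*l = -54807*8 = -438456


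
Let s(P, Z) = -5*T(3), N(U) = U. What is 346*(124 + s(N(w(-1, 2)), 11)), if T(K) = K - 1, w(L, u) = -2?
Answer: 39444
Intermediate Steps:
T(K) = -1 + K
s(P, Z) = -10 (s(P, Z) = -5*(-1 + 3) = -5*2 = -10)
346*(124 + s(N(w(-1, 2)), 11)) = 346*(124 - 10) = 346*114 = 39444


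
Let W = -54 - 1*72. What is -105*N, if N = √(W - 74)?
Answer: -1050*I*√2 ≈ -1484.9*I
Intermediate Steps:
W = -126 (W = -54 - 72 = -126)
N = 10*I*√2 (N = √(-126 - 74) = √(-200) = 10*I*√2 ≈ 14.142*I)
-105*N = -1050*I*√2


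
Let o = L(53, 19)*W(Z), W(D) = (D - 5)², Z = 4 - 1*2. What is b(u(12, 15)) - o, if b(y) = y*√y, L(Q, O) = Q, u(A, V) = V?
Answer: -477 + 15*√15 ≈ -418.91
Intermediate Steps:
Z = 2 (Z = 4 - 2 = 2)
W(D) = (-5 + D)²
b(y) = y^(3/2)
o = 477 (o = 53*(-5 + 2)² = 53*(-3)² = 53*9 = 477)
b(u(12, 15)) - o = 15^(3/2) - 1*477 = 15*√15 - 477 = -477 + 15*√15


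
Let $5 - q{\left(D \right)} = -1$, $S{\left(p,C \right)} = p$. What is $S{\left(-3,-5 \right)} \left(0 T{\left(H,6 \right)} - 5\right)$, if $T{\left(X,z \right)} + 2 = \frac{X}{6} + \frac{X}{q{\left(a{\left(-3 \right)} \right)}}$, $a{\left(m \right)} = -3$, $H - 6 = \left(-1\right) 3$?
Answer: $15$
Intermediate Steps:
$H = 3$ ($H = 6 - 3 = 3$)
$q{\left(D \right)} = 6$ ($q{\left(D \right)} = 5 - -1 = 5 + 1 = 6$)
$T{\left(X,z \right)} = -2 + \frac{X}{3}$ ($T{\left(X,z \right)} = -2 + \left(\frac{X}{6} + \frac{X}{6}\right) = -2 + \frac{X}{3}$)
$S{\left(-3,-5 \right)} \left(0 T{\left(H,6 \right)} - 5\right) = - 3 \left(0 \left(-2 + \frac{1}{3} \cdot 3\right) - 5\right) = - 3 \left(0 \left(-2 + 1\right) - 5\right) = - 3 \left(0 \left(-1\right) - 5\right) = - 3 \left(0 - 5\right) = \left(-3\right) \left(-5\right) = 15$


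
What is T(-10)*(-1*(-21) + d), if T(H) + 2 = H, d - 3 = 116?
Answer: -1680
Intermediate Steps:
d = 119 (d = 3 + 116 = 119)
T(H) = -2 + H
T(-10)*(-1*(-21) + d) = (-2 - 10)*(-1*(-21) + 119) = -12*(21 + 119) = -12*140 = -1680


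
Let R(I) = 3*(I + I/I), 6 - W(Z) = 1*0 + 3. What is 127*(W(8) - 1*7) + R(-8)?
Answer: -529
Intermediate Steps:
W(Z) = 3 (W(Z) = 6 - (1*0 + 3) = 6 - (0 + 3) = 6 - 1*3 = 6 - 3 = 3)
R(I) = 3 + 3*I (R(I) = 3*(I + 1) = 3*(1 + I) = 3 + 3*I)
127*(W(8) - 1*7) + R(-8) = 127*(3 - 1*7) + (3 + 3*(-8)) = 127*(3 - 7) + (3 - 24) = 127*(-4) - 21 = -508 - 21 = -529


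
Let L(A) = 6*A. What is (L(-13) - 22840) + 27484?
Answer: 4566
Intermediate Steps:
(L(-13) - 22840) + 27484 = (6*(-13) - 22840) + 27484 = (-78 - 22840) + 27484 = -22918 + 27484 = 4566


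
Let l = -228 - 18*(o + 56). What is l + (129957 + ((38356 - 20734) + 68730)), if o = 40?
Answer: 214353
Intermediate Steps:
l = -1956 (l = -228 - 18*(40 + 56) = -228 - 18*96 = -228 - 1728 = -1956)
l + (129957 + ((38356 - 20734) + 68730)) = -1956 + (129957 + ((38356 - 20734) + 68730)) = -1956 + (129957 + (17622 + 68730)) = -1956 + (129957 + 86352) = -1956 + 216309 = 214353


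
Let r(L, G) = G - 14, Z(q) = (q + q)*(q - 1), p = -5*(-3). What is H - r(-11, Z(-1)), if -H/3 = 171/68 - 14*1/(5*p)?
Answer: 5127/1700 ≈ 3.0159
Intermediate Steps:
p = 15
Z(q) = 2*q*(-1 + q) (Z(q) = (2*q)*(-1 + q) = 2*q*(-1 + q))
r(L, G) = -14 + G
H = -11873/1700 (H = -3*(171/68 - 14/(5*15)) = -3*(171*(1/68) - 14/75) = -3*(171/68 - 14*1/75) = -3*(171/68 - 14/75) = -3*11873/5100 = -11873/1700 ≈ -6.9841)
H - r(-11, Z(-1)) = -11873/1700 - (-14 + 2*(-1)*(-1 - 1)) = -11873/1700 - (-14 + 2*(-1)*(-2)) = -11873/1700 - (-14 + 4) = -11873/1700 - 1*(-10) = -11873/1700 + 10 = 5127/1700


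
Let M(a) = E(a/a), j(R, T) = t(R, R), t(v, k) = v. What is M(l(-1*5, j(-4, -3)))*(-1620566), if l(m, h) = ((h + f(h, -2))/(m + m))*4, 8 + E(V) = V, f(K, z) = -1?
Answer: 11343962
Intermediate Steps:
E(V) = -8 + V
j(R, T) = R
l(m, h) = 2*(-1 + h)/m (l(m, h) = ((h - 1)/(m + m))*4 = ((-1 + h)/((2*m)))*4 = ((-1 + h)*(1/(2*m)))*4 = ((-1 + h)/(2*m))*4 = 2*(-1 + h)/m)
M(a) = -7 (M(a) = -8 + a/a = -8 + 1 = -7)
M(l(-1*5, j(-4, -3)))*(-1620566) = -7*(-1620566) = 11343962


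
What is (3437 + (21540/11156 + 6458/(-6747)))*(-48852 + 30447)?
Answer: -396895644615540/6272461 ≈ -6.3276e+7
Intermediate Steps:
(3437 + (21540/11156 + 6458/(-6747)))*(-48852 + 30447) = (3437 + (21540*(1/11156) + 6458*(-1/6747)))*(-18405) = (3437 + (5385/2789 - 6458/6747))*(-18405) = (3437 + 18321233/18817383)*(-18405) = (64693666604/18817383)*(-18405) = -396895644615540/6272461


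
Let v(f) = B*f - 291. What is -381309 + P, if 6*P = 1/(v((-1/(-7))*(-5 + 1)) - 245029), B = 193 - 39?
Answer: -561457674433/1472448 ≈ -3.8131e+5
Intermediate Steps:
B = 154
v(f) = -291 + 154*f (v(f) = 154*f - 291 = -291 + 154*f)
P = -1/1472448 (P = 1/(6*((-291 + 154*((-1/(-7))*(-5 + 1))) - 245029)) = 1/(6*((-291 + 154*(-1*(-⅐)*(-4))) - 245029)) = 1/(6*((-291 + 154*((⅐)*(-4))) - 245029)) = 1/(6*((-291 + 154*(-4/7)) - 245029)) = 1/(6*((-291 - 88) - 245029)) = 1/(6*(-379 - 245029)) = (⅙)/(-245408) = (⅙)*(-1/245408) = -1/1472448 ≈ -6.7914e-7)
-381309 + P = -381309 - 1/1472448 = -561457674433/1472448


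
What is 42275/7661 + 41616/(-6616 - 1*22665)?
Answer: 19553917/4772803 ≈ 4.0969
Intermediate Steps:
42275/7661 + 41616/(-6616 - 1*22665) = 42275*(1/7661) + 41616/(-6616 - 22665) = 42275/7661 + 41616/(-29281) = 42275/7661 + 41616*(-1/29281) = 42275/7661 - 41616/29281 = 19553917/4772803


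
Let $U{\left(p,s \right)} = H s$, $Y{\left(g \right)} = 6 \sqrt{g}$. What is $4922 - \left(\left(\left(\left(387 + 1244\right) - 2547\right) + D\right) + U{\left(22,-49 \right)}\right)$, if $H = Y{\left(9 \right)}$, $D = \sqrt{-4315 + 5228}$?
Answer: $6720 - \sqrt{913} \approx 6689.8$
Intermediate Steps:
$D = \sqrt{913} \approx 30.216$
$H = 18$ ($H = 6 \sqrt{9} = 6 \cdot 3 = 18$)
$U{\left(p,s \right)} = 18 s$
$4922 - \left(\left(\left(\left(387 + 1244\right) - 2547\right) + D\right) + U{\left(22,-49 \right)}\right) = 4922 - \left(\left(\left(\left(387 + 1244\right) - 2547\right) + \sqrt{913}\right) + 18 \left(-49\right)\right) = 4922 - \left(\left(\left(1631 - 2547\right) + \sqrt{913}\right) - 882\right) = 4922 - \left(\left(-916 + \sqrt{913}\right) - 882\right) = 4922 - \left(-1798 + \sqrt{913}\right) = 4922 + \left(1798 - \sqrt{913}\right) = 6720 - \sqrt{913}$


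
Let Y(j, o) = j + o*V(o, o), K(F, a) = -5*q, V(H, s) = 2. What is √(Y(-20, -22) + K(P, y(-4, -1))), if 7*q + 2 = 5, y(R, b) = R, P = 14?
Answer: I*√3241/7 ≈ 8.1328*I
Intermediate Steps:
q = 3/7 (q = -2/7 + (⅐)*5 = -2/7 + 5/7 = 3/7 ≈ 0.42857)
K(F, a) = -15/7 (K(F, a) = -5*3/7 = -15/7)
Y(j, o) = j + 2*o (Y(j, o) = j + o*2 = j + 2*o)
√(Y(-20, -22) + K(P, y(-4, -1))) = √((-20 + 2*(-22)) - 15/7) = √((-20 - 44) - 15/7) = √(-64 - 15/7) = √(-463/7) = I*√3241/7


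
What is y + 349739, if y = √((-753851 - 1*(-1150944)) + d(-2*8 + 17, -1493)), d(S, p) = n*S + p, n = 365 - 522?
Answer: 349739 + √395443 ≈ 3.5037e+5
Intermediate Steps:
n = -157
d(S, p) = p - 157*S (d(S, p) = -157*S + p = p - 157*S)
y = √395443 (y = √((-753851 - 1*(-1150944)) + (-1493 - 157*(-2*8 + 17))) = √((-753851 + 1150944) + (-1493 - 157*(-16 + 17))) = √(397093 + (-1493 - 157*1)) = √(397093 + (-1493 - 157)) = √(397093 - 1650) = √395443 ≈ 628.84)
y + 349739 = √395443 + 349739 = 349739 + √395443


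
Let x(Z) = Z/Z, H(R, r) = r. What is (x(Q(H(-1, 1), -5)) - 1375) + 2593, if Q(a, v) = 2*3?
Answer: 1219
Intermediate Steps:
Q(a, v) = 6
x(Z) = 1
(x(Q(H(-1, 1), -5)) - 1375) + 2593 = (1 - 1375) + 2593 = -1374 + 2593 = 1219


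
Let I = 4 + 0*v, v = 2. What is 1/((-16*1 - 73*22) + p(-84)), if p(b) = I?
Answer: -1/1618 ≈ -0.00061805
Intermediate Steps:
I = 4 (I = 4 + 0*2 = 4 + 0 = 4)
p(b) = 4
1/((-16*1 - 73*22) + p(-84)) = 1/((-16*1 - 73*22) + 4) = 1/((-16 - 1606) + 4) = 1/(-1622 + 4) = 1/(-1618) = -1/1618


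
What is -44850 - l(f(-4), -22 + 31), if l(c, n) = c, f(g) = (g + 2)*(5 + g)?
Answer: -44848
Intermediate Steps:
f(g) = (2 + g)*(5 + g)
-44850 - l(f(-4), -22 + 31) = -44850 - (10 + (-4)² + 7*(-4)) = -44850 - (10 + 16 - 28) = -44850 - 1*(-2) = -44850 + 2 = -44848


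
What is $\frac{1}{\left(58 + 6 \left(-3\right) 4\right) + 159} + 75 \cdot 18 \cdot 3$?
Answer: $\frac{587251}{145} \approx 4050.0$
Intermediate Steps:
$\frac{1}{\left(58 + 6 \left(-3\right) 4\right) + 159} + 75 \cdot 18 \cdot 3 = \frac{1}{\left(58 - 72\right) + 159} + 75 \cdot 54 = \frac{1}{\left(58 - 72\right) + 159} + 4050 = \frac{1}{-14 + 159} + 4050 = \frac{1}{145} + 4050 = \frac{587251}{145}$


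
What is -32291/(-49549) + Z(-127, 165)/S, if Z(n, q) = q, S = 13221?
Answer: 145031632/218362443 ≈ 0.66418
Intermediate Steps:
-32291/(-49549) + Z(-127, 165)/S = -32291/(-49549) + 165/13221 = -32291*(-1/49549) + 165*(1/13221) = 32291/49549 + 55/4407 = 145031632/218362443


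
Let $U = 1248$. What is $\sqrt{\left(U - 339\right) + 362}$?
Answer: $\sqrt{1271} \approx 35.651$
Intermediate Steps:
$\sqrt{\left(U - 339\right) + 362} = \sqrt{\left(1248 - 339\right) + 362} = \sqrt{909 + 362} = \sqrt{1271}$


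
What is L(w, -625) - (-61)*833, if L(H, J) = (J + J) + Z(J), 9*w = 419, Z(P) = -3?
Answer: 49560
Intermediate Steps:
w = 419/9 (w = (⅑)*419 = 419/9 ≈ 46.556)
L(H, J) = -3 + 2*J (L(H, J) = (J + J) - 3 = 2*J - 3 = -3 + 2*J)
L(w, -625) - (-61)*833 = (-3 + 2*(-625)) - (-61)*833 = (-3 - 1250) - 1*(-50813) = -1253 + 50813 = 49560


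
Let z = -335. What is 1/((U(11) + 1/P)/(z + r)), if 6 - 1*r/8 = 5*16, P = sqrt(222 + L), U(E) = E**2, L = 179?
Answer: -44978967/5871040 + 927*sqrt(401)/5871040 ≈ -7.6580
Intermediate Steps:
P = sqrt(401) (P = sqrt(222 + 179) = sqrt(401) ≈ 20.025)
r = -592 (r = 48 - 40*16 = 48 - 8*80 = 48 - 640 = -592)
1/((U(11) + 1/P)/(z + r)) = 1/((11**2 + 1/(sqrt(401)))/(-335 - 592)) = 1/((121 + sqrt(401)/401)/(-927)) = 1/((121 + sqrt(401)/401)*(-1/927)) = 1/(-121/927 - sqrt(401)/371727)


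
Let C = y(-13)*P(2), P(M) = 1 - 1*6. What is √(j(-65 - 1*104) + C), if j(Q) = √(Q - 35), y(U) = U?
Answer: √(65 + 2*I*√51) ≈ 8.1102 + 0.88055*I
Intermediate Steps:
P(M) = -5 (P(M) = 1 - 6 = -5)
j(Q) = √(-35 + Q)
C = 65 (C = -13*(-5) = 65)
√(j(-65 - 1*104) + C) = √(√(-35 + (-65 - 1*104)) + 65) = √(√(-35 + (-65 - 104)) + 65) = √(√(-35 - 169) + 65) = √(√(-204) + 65) = √(2*I*√51 + 65) = √(65 + 2*I*√51)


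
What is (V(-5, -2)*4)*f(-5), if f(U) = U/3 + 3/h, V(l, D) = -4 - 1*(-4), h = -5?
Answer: 0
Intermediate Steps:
V(l, D) = 0 (V(l, D) = -4 + 4 = 0)
f(U) = -3/5 + U/3 (f(U) = U/3 + 3/(-5) = U*(1/3) + 3*(-1/5) = U/3 - 3/5 = -3/5 + U/3)
(V(-5, -2)*4)*f(-5) = (0*4)*(-3/5 + (1/3)*(-5)) = 0*(-3/5 - 5/3) = 0*(-34/15) = 0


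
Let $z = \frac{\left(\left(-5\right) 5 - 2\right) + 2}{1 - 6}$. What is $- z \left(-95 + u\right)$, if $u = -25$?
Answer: $600$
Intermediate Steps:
$z = 5$ ($z = \frac{\left(-25 - 2\right) + 2}{-5} = \left(-27 + 2\right) \left(- \frac{1}{5}\right) = \left(-25\right) \left(- \frac{1}{5}\right) = 5$)
$- z \left(-95 + u\right) = \left(-1\right) 5 \left(-95 - 25\right) = \left(-5\right) \left(-120\right) = 600$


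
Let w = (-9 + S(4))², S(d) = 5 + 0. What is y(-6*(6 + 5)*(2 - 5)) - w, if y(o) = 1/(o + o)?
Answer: -6335/396 ≈ -15.997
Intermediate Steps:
S(d) = 5
y(o) = 1/(2*o)
w = 16 (w = (-9 + 5)² = (-4)² = 16)
y(-6*(6 + 5)*(2 - 5)) - w = 1/(2*((-6*(6 + 5)*(2 - 5)))) - 1*16 = 1/(2*((-66*(-3)))) - 16 = 1/(2*((-6*(-33)))) - 16 = (½)/198 - 16 = (½)*(1/198) - 16 = 1/396 - 16 = -6335/396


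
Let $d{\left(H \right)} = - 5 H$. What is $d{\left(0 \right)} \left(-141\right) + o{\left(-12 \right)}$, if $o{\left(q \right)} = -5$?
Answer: $-5$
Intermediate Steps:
$d{\left(0 \right)} \left(-141\right) + o{\left(-12 \right)} = \left(-5\right) 0 \left(-141\right) - 5 = 0 \left(-141\right) - 5 = 0 - 5 = -5$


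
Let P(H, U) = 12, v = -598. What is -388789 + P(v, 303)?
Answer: -388777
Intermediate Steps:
-388789 + P(v, 303) = -388789 + 12 = -388777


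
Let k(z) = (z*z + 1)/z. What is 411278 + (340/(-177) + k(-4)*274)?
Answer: 145179499/354 ≈ 4.1011e+5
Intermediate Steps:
k(z) = (1 + z²)/z (k(z) = (z² + 1)/z = (1 + z²)/z)
411278 + (340/(-177) + k(-4)*274) = 411278 + (340/(-177) + (-4 + 1/(-4))*274) = 411278 + (340*(-1/177) + (-4 - ¼)*274) = 411278 + (-340/177 - 17/4*274) = 411278 + (-340/177 - 2329/2) = 411278 - 412913/354 = 145179499/354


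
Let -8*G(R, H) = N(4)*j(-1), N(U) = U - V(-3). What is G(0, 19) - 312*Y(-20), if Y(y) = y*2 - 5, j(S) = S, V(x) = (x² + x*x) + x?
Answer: 112309/8 ≈ 14039.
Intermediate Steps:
V(x) = x + 2*x² (V(x) = (x² + x²) + x = 2*x² + x = x + 2*x²)
N(U) = -15 + U (N(U) = U - (-3)*(1 + 2*(-3)) = U - (-3)*(1 - 6) = U - (-3)*(-5) = U - 1*15 = U - 15 = -15 + U)
Y(y) = -5 + 2*y (Y(y) = 2*y - 5 = -5 + 2*y)
G(R, H) = -11/8 (G(R, H) = -(-15 + 4)*(-1)/8 = -(-11)*(-1)/8 = -⅛*11 = -11/8)
G(0, 19) - 312*Y(-20) = -11/8 - 312*(-5 + 2*(-20)) = -11/8 - 312*(-5 - 40) = -11/8 - 312*(-45) = -11/8 + 14040 = 112309/8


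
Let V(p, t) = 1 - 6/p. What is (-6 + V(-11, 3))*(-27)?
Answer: 1323/11 ≈ 120.27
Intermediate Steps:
(-6 + V(-11, 3))*(-27) = (-6 + (-6 - 11)/(-11))*(-27) = (-6 - 1/11*(-17))*(-27) = (-6 + 17/11)*(-27) = -49/11*(-27) = 1323/11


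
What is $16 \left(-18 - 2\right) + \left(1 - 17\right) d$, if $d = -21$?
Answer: $16$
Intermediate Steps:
$16 \left(-18 - 2\right) + \left(1 - 17\right) d = 16 \left(-18 - 2\right) + \left(1 - 17\right) \left(-21\right) = 16 \left(-20\right) - -336 = -320 + 336 = 16$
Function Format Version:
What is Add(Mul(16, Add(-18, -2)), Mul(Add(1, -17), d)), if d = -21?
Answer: 16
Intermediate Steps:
Add(Mul(16, Add(-18, -2)), Mul(Add(1, -17), d)) = Add(Mul(16, Add(-18, -2)), Mul(Add(1, -17), -21)) = Add(Mul(16, -20), Mul(-16, -21)) = Add(-320, 336) = 16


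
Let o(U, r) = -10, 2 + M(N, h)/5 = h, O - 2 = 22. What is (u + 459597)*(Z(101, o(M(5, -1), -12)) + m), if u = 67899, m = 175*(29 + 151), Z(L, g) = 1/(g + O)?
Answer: 116313131748/7 ≈ 1.6616e+10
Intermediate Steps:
O = 24 (O = 2 + 22 = 24)
M(N, h) = -10 + 5*h
Z(L, g) = 1/(24 + g) (Z(L, g) = 1/(g + 24) = 1/(24 + g))
m = 31500 (m = 175*180 = 31500)
(u + 459597)*(Z(101, o(M(5, -1), -12)) + m) = (67899 + 459597)*(1/(24 - 10) + 31500) = 527496*(1/14 + 31500) = 527496*(441001/14) = 116313131748/7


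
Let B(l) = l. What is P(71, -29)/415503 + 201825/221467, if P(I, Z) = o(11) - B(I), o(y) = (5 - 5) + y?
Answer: 1215153695/1333626129 ≈ 0.91117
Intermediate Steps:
o(y) = y (o(y) = 0 + y = y)
P(I, Z) = 11 - I
P(71, -29)/415503 + 201825/221467 = (11 - 1*71)/415503 + 201825/221467 = (11 - 71)*(1/415503) + 201825*(1/221467) = -60*1/415503 + 8775/9629 = -20/138501 + 8775/9629 = 1215153695/1333626129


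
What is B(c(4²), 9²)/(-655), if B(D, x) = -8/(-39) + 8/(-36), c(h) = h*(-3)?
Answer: 2/76635 ≈ 2.6098e-5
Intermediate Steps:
c(h) = -3*h
B(D, x) = -2/117 (B(D, x) = -8*(-1/39) + 8*(-1/36) = 8/39 - 2/9 = -2/117)
B(c(4²), 9²)/(-655) = -2/117/(-655) = -2/117*(-1/655) = 2/76635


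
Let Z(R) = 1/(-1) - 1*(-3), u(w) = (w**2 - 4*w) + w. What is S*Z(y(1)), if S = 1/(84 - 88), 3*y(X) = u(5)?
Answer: -1/2 ≈ -0.50000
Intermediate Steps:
u(w) = w**2 - 3*w
y(X) = 10/3 (y(X) = (5*(-3 + 5))/3 = (5*2)/3 = (1/3)*10 = 10/3)
S = -1/4 (S = 1/(-4) = -1/4 ≈ -0.25000)
Z(R) = 2 (Z(R) = -1 + 3 = 2)
S*Z(y(1)) = -1/4*2 = -1/2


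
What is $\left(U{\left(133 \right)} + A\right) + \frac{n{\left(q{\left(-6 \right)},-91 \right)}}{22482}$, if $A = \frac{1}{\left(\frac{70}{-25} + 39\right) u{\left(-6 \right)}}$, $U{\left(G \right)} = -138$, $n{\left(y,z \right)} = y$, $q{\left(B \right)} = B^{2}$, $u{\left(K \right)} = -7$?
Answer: $- \frac{218386365}{1582483} \approx -138.0$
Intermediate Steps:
$A = - \frac{5}{1267}$ ($A = \frac{1}{\left(\frac{70}{-25} + 39\right) \left(-7\right)} = \frac{1}{\left(70 \left(- \frac{1}{25}\right) + 39\right) \left(-7\right)} = \frac{1}{\left(- \frac{14}{5} + 39\right) \left(-7\right)} = \frac{1}{\frac{181}{5} \left(-7\right)} = \frac{1}{- \frac{1267}{5}} = - \frac{5}{1267} \approx -0.0039463$)
$\left(U{\left(133 \right)} + A\right) + \frac{n{\left(q{\left(-6 \right)},-91 \right)}}{22482} = \left(-138 - \frac{5}{1267}\right) + \frac{\left(-6\right)^{2}}{22482} = - \frac{174851}{1267} + 36 \cdot \frac{1}{22482} = - \frac{174851}{1267} + \frac{2}{1249} = - \frac{218386365}{1582483}$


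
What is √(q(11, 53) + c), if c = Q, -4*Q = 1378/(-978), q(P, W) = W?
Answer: √51030573/978 ≈ 7.3043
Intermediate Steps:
Q = 689/1956 (Q = -689/(2*(-978)) = -689*(-1)/(2*978) = -¼*(-689/489) = 689/1956 ≈ 0.35225)
c = 689/1956 ≈ 0.35225
√(q(11, 53) + c) = √(53 + 689/1956) = √(104357/1956) = √51030573/978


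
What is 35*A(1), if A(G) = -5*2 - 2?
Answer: -420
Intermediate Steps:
A(G) = -12 (A(G) = -10 - 2 = -12)
35*A(1) = 35*(-12) = -420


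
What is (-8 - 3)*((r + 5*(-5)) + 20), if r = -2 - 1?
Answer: 88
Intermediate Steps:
r = -3
(-8 - 3)*((r + 5*(-5)) + 20) = (-8 - 3)*((-3 + 5*(-5)) + 20) = -11*((-3 - 25) + 20) = -11*(-28 + 20) = -11*(-8) = 88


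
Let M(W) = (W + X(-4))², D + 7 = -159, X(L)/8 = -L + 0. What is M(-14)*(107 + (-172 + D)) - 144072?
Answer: -218916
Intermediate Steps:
X(L) = -8*L (X(L) = 8*(-L + 0) = 8*(-L) = -8*L)
D = -166 (D = -7 - 159 = -166)
M(W) = (32 + W)² (M(W) = (W - 8*(-4))² = (W + 32)² = (32 + W)²)
M(-14)*(107 + (-172 + D)) - 144072 = (32 - 14)²*(107 + (-172 - 166)) - 144072 = 18²*(107 - 338) - 144072 = 324*(-231) - 144072 = -74844 - 144072 = -218916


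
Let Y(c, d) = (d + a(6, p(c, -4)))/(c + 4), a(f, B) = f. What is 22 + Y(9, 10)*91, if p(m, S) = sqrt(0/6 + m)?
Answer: 134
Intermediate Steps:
p(m, S) = sqrt(m) (p(m, S) = sqrt(0*(1/6) + m) = sqrt(0 + m) = sqrt(m))
Y(c, d) = (6 + d)/(4 + c) (Y(c, d) = (d + 6)/(c + 4) = (6 + d)/(4 + c))
22 + Y(9, 10)*91 = 22 + ((6 + 10)/(4 + 9))*91 = 22 + (16/13)*91 = 22 + 112 = 134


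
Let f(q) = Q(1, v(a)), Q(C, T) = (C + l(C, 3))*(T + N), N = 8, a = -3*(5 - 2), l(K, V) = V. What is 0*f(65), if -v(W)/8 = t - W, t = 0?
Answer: 0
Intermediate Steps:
a = -9 (a = -3*3 = -9)
v(W) = 8*W (v(W) = -8*(0 - W) = -(-8)*W = 8*W)
Q(C, T) = (3 + C)*(8 + T) (Q(C, T) = (C + 3)*(T + 8) = (3 + C)*(8 + T))
f(q) = -256 (f(q) = 24 + 3*(8*(-9)) + 8*1 + 1*(8*(-9)) = 24 + 3*(-72) + 8 + 1*(-72) = 24 - 216 + 8 - 72 = -256)
0*f(65) = 0*(-256) = 0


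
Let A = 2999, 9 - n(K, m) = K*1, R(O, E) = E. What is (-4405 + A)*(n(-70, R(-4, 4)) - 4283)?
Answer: 5910824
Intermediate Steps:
n(K, m) = 9 - K
(-4405 + A)*(n(-70, R(-4, 4)) - 4283) = (-4405 + 2999)*((9 - 1*(-70)) - 4283) = -1406*((9 + 70) - 4283) = -1406*(79 - 4283) = -1406*(-4204) = 5910824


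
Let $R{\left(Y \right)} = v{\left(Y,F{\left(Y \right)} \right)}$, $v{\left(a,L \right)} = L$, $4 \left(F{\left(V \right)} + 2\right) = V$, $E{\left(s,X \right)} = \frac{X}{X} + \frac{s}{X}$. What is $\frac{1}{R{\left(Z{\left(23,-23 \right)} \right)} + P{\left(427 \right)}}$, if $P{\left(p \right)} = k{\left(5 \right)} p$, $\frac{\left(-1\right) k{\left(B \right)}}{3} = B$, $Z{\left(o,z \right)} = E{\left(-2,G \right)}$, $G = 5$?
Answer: $- \frac{20}{128137} \approx -0.00015608$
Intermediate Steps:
$E{\left(s,X \right)} = 1 + \frac{s}{X}$
$F{\left(V \right)} = -2 + \frac{V}{4}$
$Z{\left(o,z \right)} = \frac{3}{5}$ ($Z{\left(o,z \right)} = \frac{5 - 2}{5} = \frac{1}{5} \cdot 3 = \frac{3}{5}$)
$k{\left(B \right)} = - 3 B$
$R{\left(Y \right)} = -2 + \frac{Y}{4}$
$P{\left(p \right)} = - 15 p$ ($P{\left(p \right)} = \left(-3\right) 5 p = - 15 p$)
$\frac{1}{R{\left(Z{\left(23,-23 \right)} \right)} + P{\left(427 \right)}} = \frac{1}{\left(-2 + \frac{1}{4} \cdot \frac{3}{5}\right) - 6405} = \frac{1}{\left(-2 + \frac{3}{20}\right) - 6405} = \frac{1}{- \frac{37}{20} - 6405} = \frac{1}{- \frac{128137}{20}} = - \frac{20}{128137}$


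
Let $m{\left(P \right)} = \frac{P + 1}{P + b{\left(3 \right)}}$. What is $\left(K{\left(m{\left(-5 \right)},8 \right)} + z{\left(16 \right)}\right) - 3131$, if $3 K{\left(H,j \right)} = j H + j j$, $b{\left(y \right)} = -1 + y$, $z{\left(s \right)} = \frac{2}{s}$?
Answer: $- \frac{223631}{72} \approx -3106.0$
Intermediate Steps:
$m{\left(P \right)} = \frac{1 + P}{2 + P}$ ($m{\left(P \right)} = \frac{P + 1}{P + \left(-1 + 3\right)} = \frac{1 + P}{P + 2} = \frac{1 + P}{2 + P}$)
$K{\left(H,j \right)} = \frac{j^{2}}{3} + \frac{H j}{3}$ ($K{\left(H,j \right)} = \frac{j H + j j}{3} = \frac{H j + j^{2}}{3} = \frac{j^{2} + H j}{3} = \frac{j^{2}}{3} + \frac{H j}{3}$)
$\left(K{\left(m{\left(-5 \right)},8 \right)} + z{\left(16 \right)}\right) - 3131 = \left(\frac{1}{3} \cdot 8 \left(\frac{1 - 5}{2 - 5} + 8\right) + \frac{2}{16}\right) - 3131 = \left(\frac{1}{3} \cdot 8 \left(\frac{1}{-3} \left(-4\right) + 8\right) + 2 \cdot \frac{1}{16}\right) - 3131 = \left(\frac{1}{3} \cdot 8 \left(\left(- \frac{1}{3}\right) \left(-4\right) + 8\right) + \frac{1}{8}\right) - 3131 = \left(\frac{1}{3} \cdot 8 \left(\frac{4}{3} + 8\right) + \frac{1}{8}\right) - 3131 = \left(\frac{1}{3} \cdot 8 \cdot \frac{28}{3} + \frac{1}{8}\right) - 3131 = \left(\frac{224}{9} + \frac{1}{8}\right) - 3131 = \frac{1801}{72} - 3131 = - \frac{223631}{72}$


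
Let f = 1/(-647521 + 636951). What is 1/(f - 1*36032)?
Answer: -10570/380858241 ≈ -2.7753e-5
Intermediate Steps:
f = -1/10570 (f = 1/(-10570) = -1/10570 ≈ -9.4607e-5)
1/(f - 1*36032) = 1/(-1/10570 - 1*36032) = 1/(-1/10570 - 36032) = 1/(-380858241/10570) = -10570/380858241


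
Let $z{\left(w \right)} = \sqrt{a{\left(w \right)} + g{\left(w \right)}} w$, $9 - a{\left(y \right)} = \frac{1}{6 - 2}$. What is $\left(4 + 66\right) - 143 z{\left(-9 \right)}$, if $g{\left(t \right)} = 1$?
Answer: $70 + \frac{1287 \sqrt{39}}{2} \approx 4088.7$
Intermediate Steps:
$a{\left(y \right)} = \frac{35}{4}$ ($a{\left(y \right)} = 9 - \frac{1}{6 - 2} = 9 - \frac{1}{4} = \frac{35}{4}$)
$z{\left(w \right)} = \frac{w \sqrt{39}}{2}$ ($z{\left(w \right)} = \sqrt{\frac{35}{4} + 1} w = \sqrt{\frac{39}{4}} w = \frac{\sqrt{39}}{2} w = \frac{w \sqrt{39}}{2}$)
$\left(4 + 66\right) - 143 z{\left(-9 \right)} = \left(4 + 66\right) - 143 \cdot \frac{1}{2} \left(-9\right) \sqrt{39} = 70 - 143 \left(- \frac{9 \sqrt{39}}{2}\right) = 70 + \frac{1287 \sqrt{39}}{2}$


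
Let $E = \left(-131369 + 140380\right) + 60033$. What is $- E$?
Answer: $-69044$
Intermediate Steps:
$E = 69044$ ($E = 9011 + 60033 = 69044$)
$- E = \left(-1\right) 69044 = -69044$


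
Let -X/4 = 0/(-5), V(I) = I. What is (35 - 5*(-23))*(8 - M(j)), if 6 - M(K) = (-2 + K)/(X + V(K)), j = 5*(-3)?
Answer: 470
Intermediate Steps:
j = -15
X = 0 (X = -0/(-5) = -0*(-1)/5 = -4*0 = 0)
M(K) = 6 - (-2 + K)/K (M(K) = 6 - (-2 + K)/(0 + K) = 6 - (-2 + K)/K)
(35 - 5*(-23))*(8 - M(j)) = (35 - 5*(-23))*(8 - (5 + 2/(-15))) = (35 + 115)*(8 - (5 + 2*(-1/15))) = 150*(8 - (5 - 2/15)) = 150*(8 - 1*73/15) = 150*(8 - 73/15) = 150*(47/15) = 470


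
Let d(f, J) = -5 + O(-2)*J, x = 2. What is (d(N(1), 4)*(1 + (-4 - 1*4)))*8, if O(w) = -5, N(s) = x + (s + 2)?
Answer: 1400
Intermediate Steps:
N(s) = 4 + s (N(s) = 2 + (s + 2) = 2 + (2 + s) = 4 + s)
d(f, J) = -5 - 5*J
(d(N(1), 4)*(1 + (-4 - 1*4)))*8 = ((-5 - 5*4)*(1 + (-4 - 1*4)))*8 = ((-5 - 20)*(1 + (-4 - 4)))*8 = -25*(1 - 8)*8 = -25*(-7)*8 = 175*8 = 1400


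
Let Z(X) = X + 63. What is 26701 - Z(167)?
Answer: 26471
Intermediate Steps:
Z(X) = 63 + X
26701 - Z(167) = 26701 - (63 + 167) = 26701 - 1*230 = 26701 - 230 = 26471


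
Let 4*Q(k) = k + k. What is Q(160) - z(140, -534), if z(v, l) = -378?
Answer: 458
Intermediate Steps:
Q(k) = k/2 (Q(k) = (k + k)/4 = (2*k)/4 = k/2)
Q(160) - z(140, -534) = (½)*160 - 1*(-378) = 80 + 378 = 458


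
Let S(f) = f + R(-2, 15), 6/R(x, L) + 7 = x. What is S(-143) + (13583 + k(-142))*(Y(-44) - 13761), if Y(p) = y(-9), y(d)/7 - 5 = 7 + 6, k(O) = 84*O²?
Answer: -69839520326/3 ≈ -2.3280e+10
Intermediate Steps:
R(x, L) = 6/(-7 + x)
y(d) = 126 (y(d) = 35 + 7*(7 + 6) = 35 + 7*13 = 35 + 91 = 126)
S(f) = -⅔ + f (S(f) = f + 6/(-7 - 2) = f + 6/(-9) = f + 6*(-⅑) = f - ⅔ = -⅔ + f)
Y(p) = 126
S(-143) + (13583 + k(-142))*(Y(-44) - 13761) = (-⅔ - 143) + (13583 + 84*(-142)²)*(126 - 13761) = -431/3 + (13583 + 84*20164)*(-13635) = -431/3 + (13583 + 1693776)*(-13635) = -431/3 + 1707359*(-13635) = -431/3 - 23279839965 = -69839520326/3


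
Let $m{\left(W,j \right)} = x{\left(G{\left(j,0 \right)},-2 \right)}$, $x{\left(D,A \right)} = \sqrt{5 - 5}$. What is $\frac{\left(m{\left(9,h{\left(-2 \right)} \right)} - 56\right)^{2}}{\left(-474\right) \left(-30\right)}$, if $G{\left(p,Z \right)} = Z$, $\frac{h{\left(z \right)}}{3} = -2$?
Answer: $\frac{784}{3555} \approx 0.22053$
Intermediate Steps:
$h{\left(z \right)} = -6$ ($h{\left(z \right)} = 3 \left(-2\right) = -6$)
$x{\left(D,A \right)} = 0$ ($x{\left(D,A \right)} = \sqrt{0} = 0$)
$m{\left(W,j \right)} = 0$
$\frac{\left(m{\left(9,h{\left(-2 \right)} \right)} - 56\right)^{2}}{\left(-474\right) \left(-30\right)} = \frac{\left(0 - 56\right)^{2}}{\left(-474\right) \left(-30\right)} = \frac{\left(-56\right)^{2}}{14220} = 3136 \cdot \frac{1}{14220} = \frac{784}{3555}$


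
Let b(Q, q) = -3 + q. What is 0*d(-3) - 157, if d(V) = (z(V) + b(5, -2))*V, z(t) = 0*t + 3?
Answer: -157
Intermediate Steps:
z(t) = 3 (z(t) = 0 + 3 = 3)
d(V) = -2*V (d(V) = (3 + (-3 - 2))*V = (3 - 5)*V = -2*V)
0*d(-3) - 157 = 0*(-2*(-3)) - 157 = 0*6 - 157 = 0 - 157 = -157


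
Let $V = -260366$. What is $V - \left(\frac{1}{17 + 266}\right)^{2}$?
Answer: $- \frac{20852452575}{80089} \approx -2.6037 \cdot 10^{5}$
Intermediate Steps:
$V - \left(\frac{1}{17 + 266}\right)^{2} = -260366 - \left(\frac{1}{17 + 266}\right)^{2} = -260366 - \left(\frac{1}{283}\right)^{2} = -260366 - \frac{1}{80089} = - \frac{20852452575}{80089}$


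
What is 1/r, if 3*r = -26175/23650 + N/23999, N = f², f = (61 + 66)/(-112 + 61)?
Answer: -177151930362/65339946719 ≈ -2.7112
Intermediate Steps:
f = -127/51 (f = 127/(-51) = 127*(-1/51) = -127/51 ≈ -2.4902)
N = 16129/2601 (N = (-127/51)² = 16129/2601 ≈ 6.2011)
r = -65339946719/177151930362 (r = (-26175/23650 + (16129/2601)/23999)/3 = (-26175*1/23650 + (16129/2601)*(1/23999))/3 = (-1047/946 + 16129/62421399)/3 = (⅓)*(-65339946719/59050643454) = -65339946719/177151930362 ≈ -0.36884)
1/r = 1/(-65339946719/177151930362) = -177151930362/65339946719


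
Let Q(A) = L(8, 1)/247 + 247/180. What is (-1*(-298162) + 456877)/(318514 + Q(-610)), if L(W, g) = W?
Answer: 33569033940/14161194889 ≈ 2.3705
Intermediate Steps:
Q(A) = 62449/44460 (Q(A) = 8/247 + 247/180 = 62449/44460)
(-1*(-298162) + 456877)/(318514 + Q(-610)) = (-1*(-298162) + 456877)/(318514 + 62449/44460) = (298162 + 456877)/(14161194889/44460) = 755039*(44460/14161194889) = 33569033940/14161194889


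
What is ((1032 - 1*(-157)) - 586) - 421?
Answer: 182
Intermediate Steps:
((1032 - 1*(-157)) - 586) - 421 = ((1032 + 157) - 586) - 421 = (1189 - 586) - 421 = 603 - 421 = 182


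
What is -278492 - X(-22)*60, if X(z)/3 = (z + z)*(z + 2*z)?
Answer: -801212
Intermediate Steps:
X(z) = 18*z² (X(z) = 3*((z + z)*(z + 2*z)) = 3*((2*z)*(3*z)) = 3*(6*z²) = 18*z²)
-278492 - X(-22)*60 = -278492 - 18*(-22)²*60 = -278492 - 18*484*60 = -278492 - 8712*60 = -278492 - 1*522720 = -278492 - 522720 = -801212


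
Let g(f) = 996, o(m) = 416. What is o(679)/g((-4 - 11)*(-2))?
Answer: 104/249 ≈ 0.41767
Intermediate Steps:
o(679)/g((-4 - 11)*(-2)) = 416/996 = 416*(1/996) = 104/249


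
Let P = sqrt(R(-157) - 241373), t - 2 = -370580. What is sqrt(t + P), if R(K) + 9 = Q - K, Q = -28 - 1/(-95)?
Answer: sqrt(-3344466450 + 95*I*sqrt(2177308230))/95 ≈ 0.40343 + 608.75*I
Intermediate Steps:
t = -370578 (t = 2 - 370580 = -370578)
Q = -2659/95 (Q = -28 - 1*(-1/95) = -28 + 1/95 = -2659/95 ≈ -27.989)
R(K) = -3514/95 - K (R(K) = -9 + (-2659/95 - K) = -3514/95 - K)
P = I*sqrt(2177308230)/95 (P = sqrt((-3514/95 - 1*(-157)) - 241373) = sqrt((-3514/95 + 157) - 241373) = sqrt(11401/95 - 241373) = sqrt(-22919034/95) = I*sqrt(2177308230)/95 ≈ 491.18*I)
sqrt(t + P) = sqrt(-370578 + I*sqrt(2177308230)/95)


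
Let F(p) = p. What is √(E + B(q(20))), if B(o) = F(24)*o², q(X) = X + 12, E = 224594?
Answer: √249170 ≈ 499.17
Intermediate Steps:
q(X) = 12 + X
B(o) = 24*o²
√(E + B(q(20))) = √(224594 + 24*(12 + 20)²) = √(224594 + 24*32²) = √(224594 + 24*1024) = √(224594 + 24576) = √249170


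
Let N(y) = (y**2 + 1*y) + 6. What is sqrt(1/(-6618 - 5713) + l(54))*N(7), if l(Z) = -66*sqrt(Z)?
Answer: 62*sqrt(-12331 - 30106605078*sqrt(6))/12331 ≈ 1365.4*I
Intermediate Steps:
N(y) = 6 + y + y**2 (N(y) = (y**2 + y) + 6 = (y + y**2) + 6 = 6 + y + y**2)
sqrt(1/(-6618 - 5713) + l(54))*N(7) = sqrt(1/(-6618 - 5713) - 198*sqrt(6))*(6 + 7 + 7**2) = sqrt(1/(-12331) - 198*sqrt(6))*(6 + 7 + 49) = sqrt(-1/12331 - 198*sqrt(6))*62 = 62*sqrt(-1/12331 - 198*sqrt(6))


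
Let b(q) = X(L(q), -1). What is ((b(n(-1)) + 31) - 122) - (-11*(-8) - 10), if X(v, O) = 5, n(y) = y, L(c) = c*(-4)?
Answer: -164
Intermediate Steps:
L(c) = -4*c
b(q) = 5
((b(n(-1)) + 31) - 122) - (-11*(-8) - 10) = ((5 + 31) - 122) - (-11*(-8) - 10) = (36 - 122) - (88 - 10) = -86 - 1*78 = -86 - 78 = -164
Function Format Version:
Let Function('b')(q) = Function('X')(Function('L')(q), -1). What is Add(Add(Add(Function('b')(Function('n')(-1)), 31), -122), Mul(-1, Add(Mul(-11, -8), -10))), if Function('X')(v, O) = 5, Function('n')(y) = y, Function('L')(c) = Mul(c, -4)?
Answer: -164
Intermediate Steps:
Function('L')(c) = Mul(-4, c)
Function('b')(q) = 5
Add(Add(Add(Function('b')(Function('n')(-1)), 31), -122), Mul(-1, Add(Mul(-11, -8), -10))) = Add(Add(Add(5, 31), -122), Mul(-1, Add(Mul(-11, -8), -10))) = Add(Add(36, -122), Mul(-1, Add(88, -10))) = Add(-86, Mul(-1, 78)) = Add(-86, -78) = -164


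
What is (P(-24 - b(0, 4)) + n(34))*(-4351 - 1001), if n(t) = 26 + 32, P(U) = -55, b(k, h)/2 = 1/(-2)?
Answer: -16056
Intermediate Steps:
b(k, h) = -1 (b(k, h) = 2/(-2) = 2*(-1/2) = -1)
n(t) = 58
(P(-24 - b(0, 4)) + n(34))*(-4351 - 1001) = (-55 + 58)*(-4351 - 1001) = 3*(-5352) = -16056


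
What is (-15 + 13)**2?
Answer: 4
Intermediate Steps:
(-15 + 13)**2 = (-2)**2 = 4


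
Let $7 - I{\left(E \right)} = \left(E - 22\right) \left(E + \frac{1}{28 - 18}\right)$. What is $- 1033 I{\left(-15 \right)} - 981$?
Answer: $\frac{5612809}{10} \approx 5.6128 \cdot 10^{5}$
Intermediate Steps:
$I{\left(E \right)} = 7 - \left(-22 + E\right) \left(\frac{1}{10} + E\right)$ ($I{\left(E \right)} = 7 - \left(E - 22\right) \left(E + \frac{1}{28 - 18}\right) = 7 - \left(-22 + E\right) \left(E + \frac{1}{10}\right) = 7 - \left(-22 + E\right) \left(\frac{1}{10} + E\right)$)
$- 1033 I{\left(-15 \right)} - 981 = - 1033 \left(\frac{46}{5} - \left(-15\right)^{2} + \frac{219}{10} \left(-15\right)\right) - 981 = - 1033 \left(\frac{46}{5} - 225 - \frac{657}{2}\right) - 981 = \left(-1033\right) \left(- \frac{5443}{10}\right) - 981 = \frac{5622619}{10} - 981 = \frac{5612809}{10}$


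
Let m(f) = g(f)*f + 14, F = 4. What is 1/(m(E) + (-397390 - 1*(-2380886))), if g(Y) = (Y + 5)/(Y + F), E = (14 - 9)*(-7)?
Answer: 31/61487760 ≈ 5.0417e-7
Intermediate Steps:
E = -35 (E = 5*(-7) = -35)
g(Y) = (5 + Y)/(4 + Y) (g(Y) = (Y + 5)/(Y + 4) = (5 + Y)/(4 + Y))
m(f) = 14 + f*(5 + f)/(4 + f) (m(f) = ((5 + f)/(4 + f))*f + 14 = f*(5 + f)/(4 + f) + 14 = 14 + f*(5 + f)/(4 + f))
1/(m(E) + (-397390 - 1*(-2380886))) = 1/((56 + (-35)² + 19*(-35))/(4 - 35) + (-397390 - 1*(-2380886))) = 1/((56 + 1225 - 665)/(-31) + (-397390 + 2380886)) = 1/(-1/31*616 + 1983496) = 1/(-616/31 + 1983496) = 1/(61487760/31) = 31/61487760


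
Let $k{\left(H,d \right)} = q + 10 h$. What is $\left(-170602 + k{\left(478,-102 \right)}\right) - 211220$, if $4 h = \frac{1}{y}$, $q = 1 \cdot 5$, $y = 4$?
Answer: $- \frac{3054531}{8} \approx -3.8182 \cdot 10^{5}$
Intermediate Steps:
$q = 5$
$h = \frac{1}{16}$ ($h = \frac{1}{4 \cdot 4} = \frac{1}{4} \cdot \frac{1}{4} = \frac{1}{16} \approx 0.0625$)
$k{\left(H,d \right)} = \frac{45}{8}$ ($k{\left(H,d \right)} = 5 + 10 \cdot \frac{1}{16} = 5 + \frac{5}{8} = \frac{45}{8}$)
$\left(-170602 + k{\left(478,-102 \right)}\right) - 211220 = \left(-170602 + \frac{45}{8}\right) - 211220 = - \frac{1364771}{8} - 211220 = - \frac{3054531}{8}$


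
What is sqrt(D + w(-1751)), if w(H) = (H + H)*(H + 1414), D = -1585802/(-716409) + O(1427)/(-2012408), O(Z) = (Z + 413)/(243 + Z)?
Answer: sqrt(224520386144495282514736078177)/436168664637 ≈ 1086.4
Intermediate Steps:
O(Z) = (413 + Z)/(243 + Z)
D = 2896433334749/1308505993911 (D = -1585802/(-716409) + ((413 + 1427)/(243 + 1427))/(-2012408) = -1585802*(-1/716409) + (1840/1670)*(-1/2012408) = 1585802/716409 + ((1/1670)*1840)*(-1/2012408) = 1585802/716409 + (184/167)*(-1/2012408) = 1585802/716409 - 1/1826479 = 2896433334749/1308505993911 ≈ 2.2135)
w(H) = 2*H*(1414 + H) (w(H) = (2*H)*(1414 + H) = 2*H*(1414 + H))
sqrt(D + w(-1751)) = sqrt(2896433334749/1308505993911 + 2*(-1751)*(1414 - 1751)) = sqrt(2896433334749/1308505993911 + 2*(-1751)*(-337)) = sqrt(2896433334749/1308505993911 + 1180174) = sqrt(1544267649291255263/1308505993911) = sqrt(224520386144495282514736078177)/436168664637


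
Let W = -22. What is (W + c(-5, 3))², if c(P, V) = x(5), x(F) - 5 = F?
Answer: 144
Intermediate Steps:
x(F) = 5 + F
c(P, V) = 10 (c(P, V) = 5 + 5 = 10)
(W + c(-5, 3))² = (-22 + 10)² = (-12)² = 144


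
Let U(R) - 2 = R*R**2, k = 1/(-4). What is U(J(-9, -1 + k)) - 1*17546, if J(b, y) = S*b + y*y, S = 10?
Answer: -2905008599/4096 ≈ -7.0923e+5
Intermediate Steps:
k = -1/4 (k = 1*(-1/4) = -1/4 ≈ -0.25000)
J(b, y) = y**2 + 10*b (J(b, y) = 10*b + y*y = 10*b + y**2 = y**2 + 10*b)
U(R) = 2 + R**3 (U(R) = 2 + R*R**2 = 2 + R**3)
U(J(-9, -1 + k)) - 1*17546 = (2 + ((-1 - 1/4)**2 + 10*(-9))**3) - 1*17546 = (2 + ((-5/4)**2 - 90)**3) - 17546 = (2 + (25/16 - 90)**3) - 17546 = (2 + (-1415/16)**3) - 17546 = (2 - 2833148375/4096) - 17546 = -2833140183/4096 - 17546 = -2905008599/4096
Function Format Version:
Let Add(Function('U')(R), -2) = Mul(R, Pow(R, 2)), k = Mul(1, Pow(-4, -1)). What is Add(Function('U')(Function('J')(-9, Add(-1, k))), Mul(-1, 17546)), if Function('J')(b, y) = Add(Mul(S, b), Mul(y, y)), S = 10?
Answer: Rational(-2905008599, 4096) ≈ -7.0923e+5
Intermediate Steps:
k = Rational(-1, 4) (k = Mul(1, Rational(-1, 4)) = Rational(-1, 4) ≈ -0.25000)
Function('J')(b, y) = Add(Pow(y, 2), Mul(10, b)) (Function('J')(b, y) = Add(Mul(10, b), Mul(y, y)) = Add(Mul(10, b), Pow(y, 2)) = Add(Pow(y, 2), Mul(10, b)))
Function('U')(R) = Add(2, Pow(R, 3)) (Function('U')(R) = Add(2, Mul(R, Pow(R, 2))) = Add(2, Pow(R, 3)))
Add(Function('U')(Function('J')(-9, Add(-1, k))), Mul(-1, 17546)) = Add(Add(2, Pow(Add(Pow(Add(-1, Rational(-1, 4)), 2), Mul(10, -9)), 3)), Mul(-1, 17546)) = Add(Add(2, Pow(Add(Pow(Rational(-5, 4), 2), -90), 3)), -17546) = Add(Add(2, Pow(Add(Rational(25, 16), -90), 3)), -17546) = Add(Add(2, Pow(Rational(-1415, 16), 3)), -17546) = Add(Add(2, Rational(-2833148375, 4096)), -17546) = Add(Rational(-2833140183, 4096), -17546) = Rational(-2905008599, 4096)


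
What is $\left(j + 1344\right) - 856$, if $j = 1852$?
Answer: $2340$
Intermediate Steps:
$\left(j + 1344\right) - 856 = \left(1852 + 1344\right) - 856 = 3196 - 856 = 2340$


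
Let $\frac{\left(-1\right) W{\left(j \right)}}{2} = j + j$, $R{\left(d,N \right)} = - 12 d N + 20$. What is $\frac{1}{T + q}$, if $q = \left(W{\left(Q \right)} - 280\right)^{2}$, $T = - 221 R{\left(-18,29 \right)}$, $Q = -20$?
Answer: $- \frac{1}{1348764} \approx -7.4142 \cdot 10^{-7}$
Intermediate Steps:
$R{\left(d,N \right)} = 20 - 12 N d$ ($R{\left(d,N \right)} = - 12 N d + 20 = 20 - 12 N d$)
$W{\left(j \right)} = - 4 j$ ($W{\left(j \right)} = - 2 \left(j + j\right) = - 2 \cdot 2 j = - 4 j$)
$T = -1388764$ ($T = - 221 \left(20 - 348 \left(-18\right)\right) = - 221 \left(20 + 6264\right) = \left(-221\right) 6284 = -1388764$)
$q = 40000$ ($q = \left(\left(-4\right) \left(-20\right) - 280\right)^{2} = \left(80 - 280\right)^{2} = \left(-200\right)^{2} = 40000$)
$\frac{1}{T + q} = \frac{1}{-1388764 + 40000} = \frac{1}{-1348764} = - \frac{1}{1348764}$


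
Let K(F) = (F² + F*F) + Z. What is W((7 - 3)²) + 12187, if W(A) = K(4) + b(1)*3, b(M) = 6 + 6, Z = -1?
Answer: 12254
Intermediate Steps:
b(M) = 12
K(F) = -1 + 2*F² (K(F) = (F² + F*F) - 1 = (F² + F²) - 1 = 2*F² - 1 = -1 + 2*F²)
W(A) = 67 (W(A) = (-1 + 2*4²) + 12*3 = (-1 + 2*16) + 36 = (-1 + 32) + 36 = 31 + 36 = 67)
W((7 - 3)²) + 12187 = 67 + 12187 = 12254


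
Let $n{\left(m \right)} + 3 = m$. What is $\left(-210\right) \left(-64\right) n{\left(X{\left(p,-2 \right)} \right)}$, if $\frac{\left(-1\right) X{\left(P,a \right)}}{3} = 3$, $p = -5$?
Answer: $-161280$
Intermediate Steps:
$X{\left(P,a \right)} = -9$ ($X{\left(P,a \right)} = \left(-3\right) 3 = -9$)
$n{\left(m \right)} = -3 + m$
$\left(-210\right) \left(-64\right) n{\left(X{\left(p,-2 \right)} \right)} = \left(-210\right) \left(-64\right) \left(-3 - 9\right) = 13440 \left(-12\right) = -161280$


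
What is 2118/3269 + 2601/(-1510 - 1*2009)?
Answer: -6859/75187 ≈ -0.091226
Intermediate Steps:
2118/3269 + 2601/(-1510 - 1*2009) = 2118*(1/3269) + 2601/(-1510 - 2009) = 2118/3269 + 2601/(-3519) = 2118/3269 + 2601*(-1/3519) = 2118/3269 - 17/23 = -6859/75187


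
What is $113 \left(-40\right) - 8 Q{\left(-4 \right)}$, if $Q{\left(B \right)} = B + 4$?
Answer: $-4520$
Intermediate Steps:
$Q{\left(B \right)} = 4 + B$
$113 \left(-40\right) - 8 Q{\left(-4 \right)} = 113 \left(-40\right) - 8 \left(4 - 4\right) = -4520 - 0 = -4520 + 0 = -4520$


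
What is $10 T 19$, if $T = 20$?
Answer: $3800$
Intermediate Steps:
$10 T 19 = 10 \cdot 20 \cdot 19 = 200 \cdot 19 = 3800$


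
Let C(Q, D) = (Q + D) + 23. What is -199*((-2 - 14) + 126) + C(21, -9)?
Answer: -21855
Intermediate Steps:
C(Q, D) = 23 + D + Q (C(Q, D) = (D + Q) + 23 = 23 + D + Q)
-199*((-2 - 14) + 126) + C(21, -9) = -199*((-2 - 14) + 126) + (23 - 9 + 21) = -199*(-16 + 126) + 35 = -199*110 + 35 = -21890 + 35 = -21855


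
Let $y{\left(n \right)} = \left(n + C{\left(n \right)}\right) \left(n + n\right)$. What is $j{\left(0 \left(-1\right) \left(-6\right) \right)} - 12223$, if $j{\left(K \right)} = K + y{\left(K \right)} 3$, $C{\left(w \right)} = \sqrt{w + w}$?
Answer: $-12223$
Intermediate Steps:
$C{\left(w \right)} = \sqrt{2} \sqrt{w}$ ($C{\left(w \right)} = \sqrt{2 w} = \sqrt{2} \sqrt{w}$)
$y{\left(n \right)} = 2 n \left(n + \sqrt{2} \sqrt{n}\right)$ ($y{\left(n \right)} = \left(n + \sqrt{2} \sqrt{n}\right) \left(n + n\right) = \left(n + \sqrt{2} \sqrt{n}\right) 2 n = 2 n \left(n + \sqrt{2} \sqrt{n}\right)$)
$j{\left(K \right)} = K + 6 K \left(K + \sqrt{2} \sqrt{K}\right)$ ($j{\left(K \right)} = K + 2 K \left(K + \sqrt{2} \sqrt{K}\right) 3 = K + 6 K \left(K + \sqrt{2} \sqrt{K}\right)$)
$j{\left(0 \left(-1\right) \left(-6\right) \right)} - 12223 = 0 \left(-1\right) \left(-6\right) \left(1 + 6 \cdot 0 \left(-1\right) \left(-6\right) + 6 \sqrt{2} \sqrt{0 \left(-1\right) \left(-6\right)}\right) - 12223 = 0 \left(-6\right) \left(1 + 6 \cdot 0 \left(-6\right) + 6 \sqrt{2} \sqrt{0 \left(-6\right)}\right) - 12223 = 0 \left(1 + 6 \cdot 0 + 6 \sqrt{2} \sqrt{0}\right) - 12223 = 0 \left(1 + 0 + 6 \sqrt{2} \cdot 0\right) - 12223 = 0 \left(1 + 0 + 0\right) - 12223 = 0 \cdot 1 - 12223 = 0 - 12223 = -12223$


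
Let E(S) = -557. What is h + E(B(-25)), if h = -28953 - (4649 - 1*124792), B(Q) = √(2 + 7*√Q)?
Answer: 90633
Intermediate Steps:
h = 91190 (h = -28953 - (4649 - 124792) = -28953 - 1*(-120143) = -28953 + 120143 = 91190)
h + E(B(-25)) = 91190 - 557 = 90633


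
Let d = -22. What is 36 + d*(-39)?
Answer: 894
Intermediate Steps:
36 + d*(-39) = 36 - 22*(-39) = 36 + 858 = 894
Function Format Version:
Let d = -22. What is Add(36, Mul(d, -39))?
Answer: 894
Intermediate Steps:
Add(36, Mul(d, -39)) = Add(36, Mul(-22, -39)) = Add(36, 858) = 894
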